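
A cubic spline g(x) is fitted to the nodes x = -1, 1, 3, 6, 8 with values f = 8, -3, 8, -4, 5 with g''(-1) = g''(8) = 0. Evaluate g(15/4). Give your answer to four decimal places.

7.2001

Let M_i = g''(x_i). Step sizes h_i = 2, 2, 3, 2; slopes of the chords Δ_i = (y_(i+1) - y_i)/h_i = -11/2, 11/2, -4, 9/2.
  2·M_0 + 8·M_1 + 2·M_2 = 6(Δ_1 - Δ_0) = 66
  2·M_1 + 10·M_2 + 3·M_3 = 6(Δ_2 - Δ_1) = -57
  3·M_2 + 10·M_3 + 2·M_4 = 6(Δ_3 - Δ_2) = 51
Natural end conditions: M_0 = M_4 = 0.
Solving the tridiagonal system: M_0 = 0, M_1 = 1863/172, M_2 = -444/43, M_3 = 705/86, M_4 = 0.
On [3, 6], g(x) = 8 + 383/172·(x - 3) - 222/43·(x - 3)² + 177/172·(x - 3)³.
With (x - 3) = 3/4: g(15/4) = 79259/11008.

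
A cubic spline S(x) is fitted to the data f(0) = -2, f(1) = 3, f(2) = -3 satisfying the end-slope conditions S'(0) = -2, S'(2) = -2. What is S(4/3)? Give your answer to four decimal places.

With M_i denoting the second derivative at x_i, h_i = 1, 1, and Δ_i = (y_(i+1) − y_i)/h_i = 5, -6:
  1·M_0 + 4·M_1 + 1·M_2 = 6(Δ_1 - Δ_0) = -66
Clamped end conditions give two more equations: 2h_0·M_0 + h_0·M_1 = 6(Δ_0 - S'(0)) = 42 and h_1·M_1 + 2h_1·M_2 = 6(S'(2) - Δ_1) = 24.
Hence M_0 = 75/2, M_1 = -33, M_2 = 57/2.
On [1, 2], S(x) = 3 + 1/4·(x - 1) - 33/2·(x - 1)² + 41/4·(x - 1)³.
With (x - 1) = 1/3: S(4/3) = 44/27.

1.6296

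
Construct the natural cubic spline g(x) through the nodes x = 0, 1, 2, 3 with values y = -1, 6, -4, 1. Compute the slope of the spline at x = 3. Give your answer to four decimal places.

10.1333

Let m_i = g''(x_i). Step sizes h_i = 1, 1, 1; slopes of the chords Δ_i = (y_(i+1) - y_i)/h_i = 7, -10, 5.
  1·m_0 + 4·m_1 + 1·m_2 = 6(Δ_1 - Δ_0) = -102
  1·m_1 + 4·m_2 + 1·m_3 = 6(Δ_2 - Δ_1) = 90
Natural end conditions: m_0 = m_3 = 0.
Solving the tridiagonal system: m_0 = 0, m_1 = -166/5, m_2 = 154/5, m_3 = 0.
On [2, 3], g'(x) = b_2 + 2c_2·(x - 2) + 3d_2·(x - 2)² with b_2 = Δ_2 - h_2(2m_2 + m_3)/6 = -79/15, c_2 = m_2/2 = 77/5, d_2 = (m_3 - m_2)/(6h_2) = -77/15. So g'(3) = 152/15.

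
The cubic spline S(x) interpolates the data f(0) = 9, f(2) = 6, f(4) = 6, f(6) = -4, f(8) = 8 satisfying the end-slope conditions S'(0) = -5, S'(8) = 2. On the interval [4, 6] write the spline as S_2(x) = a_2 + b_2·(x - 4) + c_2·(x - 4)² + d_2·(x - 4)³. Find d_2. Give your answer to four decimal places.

Write M_i for S''(x_i). With h_i = 2, 2, 2, 2 and divided differences Δ_i = -3/2, 0, -5, 6, the continuity of S' gives the tridiagonal system
  2·M_0 + 8·M_1 + 2·M_2 = 6(Δ_1 - Δ_0) = 9
  2·M_1 + 8·M_2 + 2·M_3 = 6(Δ_2 - Δ_1) = -30
  2·M_2 + 8·M_3 + 2·M_4 = 6(Δ_3 - Δ_2) = 66
Clamped end conditions give two more equations: 2h_0·M_0 + h_0·M_1 = 6(Δ_0 - S'(0)) = 21 and h_3·M_3 + 2h_3·M_4 = 6(S'(8) - Δ_3) = -24.
Forward elimination and back-substitution give M_0 = 479/112, M_1 = 109/56, M_2 = -121/16, M_3 = 745/56, M_4 = -1417/112.
On [4, 6], with S_2(x) = a_2 + b_2·(x - 4) + c_2·(x - 4)² + d_2·(x - 4)³: c_2 = M_2/2 = -121/32, d_2 = (M_3 - M_2)/(6h_2) = 779/448, b_2 = Δ_2 - h_2(2M_2 + M_3)/6 = -123/28.

1.7388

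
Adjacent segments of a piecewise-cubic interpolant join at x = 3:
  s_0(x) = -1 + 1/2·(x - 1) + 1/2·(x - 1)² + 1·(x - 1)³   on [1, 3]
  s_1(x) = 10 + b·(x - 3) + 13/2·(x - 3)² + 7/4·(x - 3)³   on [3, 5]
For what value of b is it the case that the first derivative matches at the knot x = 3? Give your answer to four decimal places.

s_0'(x) = 1/2 + 1·(x - 1) + 3·(x - 1)², so s_0'(3) = 29/2. On the right, s_1'(3) = b, so b = 29/2.

14.5000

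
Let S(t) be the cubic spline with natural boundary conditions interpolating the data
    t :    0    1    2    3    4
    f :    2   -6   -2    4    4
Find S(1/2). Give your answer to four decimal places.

-3.1116

Put σ_i = S'' at the i-th knot. Here h = (1, 1, 1, 1) and Δ = (-8, 4, 6, 0), so the interior equations h_(i-1)·σ_(i-1) + 2(h_(i-1)+h_i)·σ_i + h_i·σ_(i+1) = 6(Δ_i − Δ_(i-1)) read
  1·σ_0 + 4·σ_1 + 1·σ_2 = 6(Δ_1 - Δ_0) = 72
  1·σ_1 + 4·σ_2 + 1·σ_3 = 6(Δ_2 - Δ_1) = 12
  1·σ_2 + 4·σ_3 + 1·σ_4 = 6(Δ_3 - Δ_2) = -36
Natural end conditions: σ_0 = σ_4 = 0.
Forward elimination and back-substitution give σ_0 = 0, σ_1 = 249/14, σ_2 = 6/7, σ_3 = -129/14, σ_4 = 0.
On [0, 1], S(t) = 2 - 307/28·t + 0·t² + 83/28·t³.
With t = 1/2: S(1/2) = -697/224.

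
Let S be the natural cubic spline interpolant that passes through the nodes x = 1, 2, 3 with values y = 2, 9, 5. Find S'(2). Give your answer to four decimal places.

Let σ_i = S''(x_i). Step sizes h_i = 1, 1; slopes of the chords Δ_i = (y_(i+1) - y_i)/h_i = 7, -4.
  1·σ_0 + 4·σ_1 + 1·σ_2 = 6(Δ_1 - Δ_0) = -66
Natural end conditions: σ_0 = σ_2 = 0.
Hence σ_0 = 0, σ_1 = -33/2, σ_2 = 0.
On [2, 3], S'(x) = b_1 + 2c_1·(x - 2) + 3d_1·(x - 2)² with b_1 = Δ_1 - h_1(2σ_1 + σ_2)/6 = 3/2, c_1 = σ_1/2 = -33/4, d_1 = (σ_2 - σ_1)/(6h_1) = 11/4. So S'(2) = 3/2.

1.5000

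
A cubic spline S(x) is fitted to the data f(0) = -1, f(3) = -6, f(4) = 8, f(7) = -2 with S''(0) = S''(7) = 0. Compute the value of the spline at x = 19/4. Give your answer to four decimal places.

With m_i denoting the second derivative at x_i, h_i = 3, 1, 3, and Δ_i = (y_(i+1) − y_i)/h_i = -5/3, 14, -10/3:
  3·m_0 + 8·m_1 + 1·m_2 = 6(Δ_1 - Δ_0) = 94
  1·m_1 + 8·m_2 + 3·m_3 = 6(Δ_2 - Δ_1) = -104
Natural end conditions: m_0 = m_3 = 0.
Hence m_0 = 0, m_1 = 856/63, m_2 = -926/63, m_3 = 0.
On [4, 7], S(x) = 8 + 716/63·(x - 4) - 463/63·(x - 4)² + 463/567·(x - 4)³.
With (x - 4) = 3/4: S(19/4) = 815/64.

12.7344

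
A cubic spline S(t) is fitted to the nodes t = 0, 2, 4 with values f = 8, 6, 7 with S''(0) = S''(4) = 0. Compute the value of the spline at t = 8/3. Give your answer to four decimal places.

6.0556

Let m_i = S''(x_i). Step sizes h_i = 2, 2; slopes of the chords Δ_i = (y_(i+1) - y_i)/h_i = -1, 1/2.
  2·m_0 + 8·m_1 + 2·m_2 = 6(Δ_1 - Δ_0) = 9
Natural end conditions: m_0 = m_2 = 0.
Solving the tridiagonal system: m_0 = 0, m_1 = 9/8, m_2 = 0.
On [2, 4], S(t) = 6 - 1/4·(t - 2) + 9/16·(t - 2)² - 3/32·(t - 2)³.
With (t - 2) = 2/3: S(8/3) = 109/18.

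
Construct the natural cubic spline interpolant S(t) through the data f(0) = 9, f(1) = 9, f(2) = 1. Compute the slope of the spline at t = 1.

With M_i denoting the second derivative at x_i, h_i = 1, 1, and Δ_i = (y_(i+1) − y_i)/h_i = 0, -8:
  1·M_0 + 4·M_1 + 1·M_2 = 6(Δ_1 - Δ_0) = -48
Natural end conditions: M_0 = M_2 = 0.
Forward elimination and back-substitution give M_0 = 0, M_1 = -12, M_2 = 0.
On [1, 2], S'(t) = b_1 + 2c_1·(t - 1) + 3d_1·(t - 1)² with b_1 = Δ_1 - h_1(2M_1 + M_2)/6 = -4, c_1 = M_1/2 = -6, d_1 = (M_2 - M_1)/(6h_1) = 2. So S'(1) = -4.

-4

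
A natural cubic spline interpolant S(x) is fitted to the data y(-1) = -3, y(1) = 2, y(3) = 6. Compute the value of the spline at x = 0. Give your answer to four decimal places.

-0.4063

Let σ_i = S''(x_i). Step sizes h_i = 2, 2; slopes of the chords Δ_i = (y_(i+1) - y_i)/h_i = 5/2, 2.
  2·σ_0 + 8·σ_1 + 2·σ_2 = 6(Δ_1 - Δ_0) = -3
Natural end conditions: σ_0 = σ_2 = 0.
Solving: σ_0 = 0, σ_1 = -3/8, σ_2 = 0.
On [-1, 1], S(x) = -3 + 21/8·(x + 1) + 0·(x + 1)² - 1/32·(x + 1)³.
With (x + 1) = 1: S(0) = -13/32.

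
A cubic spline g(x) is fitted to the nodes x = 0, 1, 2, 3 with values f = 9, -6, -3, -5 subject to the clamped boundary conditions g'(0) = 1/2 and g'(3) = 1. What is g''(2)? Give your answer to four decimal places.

-25.8667

Let M_i = g''(x_i). Step sizes h_i = 1, 1, 1; slopes of the chords Δ_i = (y_(i+1) - y_i)/h_i = -15, 3, -2.
  1·M_0 + 4·M_1 + 1·M_2 = 6(Δ_1 - Δ_0) = 108
  1·M_1 + 4·M_2 + 1·M_3 = 6(Δ_2 - Δ_1) = -30
Clamped end conditions give two more equations: 2h_0·M_0 + h_0·M_1 = 6(Δ_0 - g'(0)) = -93 and h_2·M_2 + 2h_2·M_3 = 6(g'(3) - Δ_2) = 18.
Solving the tridiagonal system: M_0 = -1084/15, M_1 = 773/15, M_2 = -388/15, M_3 = 329/15.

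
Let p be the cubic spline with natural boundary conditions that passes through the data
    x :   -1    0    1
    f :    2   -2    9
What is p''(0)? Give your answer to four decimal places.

Put M_i = p'' at the i-th knot. Here h = (1, 1) and Δ = (-4, 11), so the interior equations h_(i-1)·M_(i-1) + 2(h_(i-1)+h_i)·M_i + h_i·M_(i+1) = 6(Δ_i − Δ_(i-1)) read
  1·M_0 + 4·M_1 + 1·M_2 = 6(Δ_1 - Δ_0) = 90
Natural end conditions: M_0 = M_2 = 0.
Solving the tridiagonal system: M_0 = 0, M_1 = 45/2, M_2 = 0.

22.5000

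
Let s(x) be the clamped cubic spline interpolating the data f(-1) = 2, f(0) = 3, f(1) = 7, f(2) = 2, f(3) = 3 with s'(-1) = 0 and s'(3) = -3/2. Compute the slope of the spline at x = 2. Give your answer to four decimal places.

-2.3304

With σ_i denoting the second derivative at x_i, h_i = 1, 1, 1, 1, and Δ_i = (y_(i+1) − y_i)/h_i = 1, 4, -5, 1:
  1·σ_0 + 4·σ_1 + 1·σ_2 = 6(Δ_1 - Δ_0) = 18
  1·σ_1 + 4·σ_2 + 1·σ_3 = 6(Δ_2 - Δ_1) = -54
  1·σ_2 + 4·σ_3 + 1·σ_4 = 6(Δ_3 - Δ_2) = 36
Clamped end conditions give two more equations: 2h_0·σ_0 + h_0·σ_1 = 6(Δ_0 - s'(-1)) = 6 and h_3·σ_3 + 2h_3·σ_4 = 6(s'(3) - Δ_3) = -15.
Solving the tridiagonal system: σ_0 = -117/56, σ_1 = 285/28, σ_2 = -165/8, σ_3 = 513/28, σ_4 = -933/56.
On [2, 3], s'(x) = b_3 + 2c_3·(x - 2) + 3d_3·(x - 2)² with b_3 = Δ_3 - h_3(2σ_3 + σ_4)/6 = -261/112, c_3 = σ_3/2 = 513/56, d_3 = (σ_4 - σ_3)/(6h_3) = -653/112. So s'(2) = -261/112.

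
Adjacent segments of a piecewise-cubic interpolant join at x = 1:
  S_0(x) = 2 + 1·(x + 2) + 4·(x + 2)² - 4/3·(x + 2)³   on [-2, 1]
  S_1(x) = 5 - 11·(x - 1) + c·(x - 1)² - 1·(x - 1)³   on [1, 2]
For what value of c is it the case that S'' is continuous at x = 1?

S_0''(x) = 8 - 8·(x + 2), so S_0''(1) = -16. On the right, S_1''(1) = 2c, so c = -8.

-8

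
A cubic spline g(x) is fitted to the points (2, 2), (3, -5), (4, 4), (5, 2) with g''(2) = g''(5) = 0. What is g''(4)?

-24

With M_i denoting the second derivative at x_i, h_i = 1, 1, 1, and Δ_i = (y_(i+1) − y_i)/h_i = -7, 9, -2:
  1·M_0 + 4·M_1 + 1·M_2 = 6(Δ_1 - Δ_0) = 96
  1·M_1 + 4·M_2 + 1·M_3 = 6(Δ_2 - Δ_1) = -66
Natural end conditions: M_0 = M_3 = 0.
Solving: M_0 = 0, M_1 = 30, M_2 = -24, M_3 = 0.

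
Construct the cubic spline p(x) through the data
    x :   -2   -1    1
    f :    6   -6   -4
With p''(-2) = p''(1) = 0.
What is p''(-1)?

Let σ_i = p''(x_i). Step sizes h_i = 1, 2; slopes of the chords Δ_i = (y_(i+1) - y_i)/h_i = -12, 1.
  1·σ_0 + 6·σ_1 + 2·σ_2 = 6(Δ_1 - Δ_0) = 78
Natural end conditions: σ_0 = σ_2 = 0.
Solving: σ_0 = 0, σ_1 = 13, σ_2 = 0.

13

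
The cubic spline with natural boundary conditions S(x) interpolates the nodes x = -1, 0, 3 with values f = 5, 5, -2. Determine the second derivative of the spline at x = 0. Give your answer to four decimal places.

Put M_i = S'' at the i-th knot. Here h = (1, 3) and Δ = (0, -7/3), so the interior equations h_(i-1)·M_(i-1) + 2(h_(i-1)+h_i)·M_i + h_i·M_(i+1) = 6(Δ_i − Δ_(i-1)) read
  1·M_0 + 8·M_1 + 3·M_2 = 6(Δ_1 - Δ_0) = -14
Natural end conditions: M_0 = M_2 = 0.
Forward elimination and back-substitution give M_0 = 0, M_1 = -7/4, M_2 = 0.

-1.7500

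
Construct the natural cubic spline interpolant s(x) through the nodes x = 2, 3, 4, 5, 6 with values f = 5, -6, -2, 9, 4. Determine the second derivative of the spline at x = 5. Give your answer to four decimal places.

With M_i denoting the second derivative at x_i, h_i = 1, 1, 1, 1, and Δ_i = (y_(i+1) − y_i)/h_i = -11, 4, 11, -5:
  1·M_0 + 4·M_1 + 1·M_2 = 6(Δ_1 - Δ_0) = 90
  1·M_1 + 4·M_2 + 1·M_3 = 6(Δ_2 - Δ_1) = 42
  1·M_2 + 4·M_3 + 1·M_4 = 6(Δ_3 - Δ_2) = -96
Natural end conditions: M_0 = M_4 = 0.
Solving the tridiagonal system: M_0 = 0, M_1 = 543/28, M_2 = 87/7, M_3 = -759/28, M_4 = 0.

-27.1071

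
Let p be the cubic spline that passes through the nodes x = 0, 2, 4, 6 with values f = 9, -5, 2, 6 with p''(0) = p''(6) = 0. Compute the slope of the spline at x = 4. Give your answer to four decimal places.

With M_i denoting the second derivative at x_i, h_i = 2, 2, 2, and Δ_i = (y_(i+1) − y_i)/h_i = -7, 7/2, 2:
  2·M_0 + 8·M_1 + 2·M_2 = 6(Δ_1 - Δ_0) = 63
  2·M_1 + 8·M_2 + 2·M_3 = 6(Δ_2 - Δ_1) = -9
Natural end conditions: M_0 = M_3 = 0.
Hence M_0 = 0, M_1 = 87/10, M_2 = -33/10, M_3 = 0.
On [4, 6], p'(x) = b_2 + 2c_2·(x - 4) + 3d_2·(x - 4)² with b_2 = Δ_2 - h_2(2M_2 + M_3)/6 = 21/5, c_2 = M_2/2 = -33/20, d_2 = (M_3 - M_2)/(6h_2) = 11/40. So p'(4) = 21/5.

4.2000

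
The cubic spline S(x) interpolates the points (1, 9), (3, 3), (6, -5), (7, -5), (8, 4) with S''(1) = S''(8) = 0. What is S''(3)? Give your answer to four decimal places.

Let M_i = S''(x_i). Step sizes h_i = 2, 3, 1, 1; slopes of the chords Δ_i = (y_(i+1) - y_i)/h_i = -3, -8/3, 0, 9.
  2·M_0 + 10·M_1 + 3·M_2 = 6(Δ_1 - Δ_0) = 2
  3·M_1 + 8·M_2 + 1·M_3 = 6(Δ_2 - Δ_1) = 16
  1·M_2 + 4·M_3 + 1·M_4 = 6(Δ_3 - Δ_2) = 54
Natural end conditions: M_0 = M_4 = 0.
Solving: M_0 = 0, M_1 = 16/137, M_2 = 38/137, M_3 = 1840/137, M_4 = 0.

0.1168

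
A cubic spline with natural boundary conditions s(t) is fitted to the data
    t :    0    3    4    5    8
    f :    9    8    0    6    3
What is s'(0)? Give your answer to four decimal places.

4.1250

Let M_i = s''(x_i). Step sizes h_i = 3, 1, 1, 3; slopes of the chords Δ_i = (y_(i+1) - y_i)/h_i = -1/3, -8, 6, -1.
  3·M_0 + 8·M_1 + 1·M_2 = 6(Δ_1 - Δ_0) = -46
  1·M_1 + 4·M_2 + 1·M_3 = 6(Δ_2 - Δ_1) = 84
  1·M_2 + 8·M_3 + 3·M_4 = 6(Δ_3 - Δ_2) = -42
Natural end conditions: M_0 = M_4 = 0.
Forward elimination and back-substitution give M_0 = 0, M_1 = -107/12, M_2 = 76/3, M_3 = -101/12, M_4 = 0.
On [0, 3], s'(t) = b_0 + 2c_0·t + 3d_0·t² with b_0 = Δ_0 - h_0(2M_0 + M_1)/6 = 33/8, c_0 = M_0/2 = 0, d_0 = (M_1 - M_0)/(6h_0) = -107/216. So s'(0) = 33/8.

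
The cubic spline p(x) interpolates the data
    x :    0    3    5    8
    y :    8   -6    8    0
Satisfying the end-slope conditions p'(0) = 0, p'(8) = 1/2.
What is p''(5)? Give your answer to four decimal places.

-10.8681

With M_i denoting the second derivative at x_i, h_i = 3, 2, 3, and Δ_i = (y_(i+1) − y_i)/h_i = -14/3, 7, -8/3:
  3·M_0 + 10·M_1 + 2·M_2 = 6(Δ_1 - Δ_0) = 70
  2·M_1 + 10·M_2 + 3·M_3 = 6(Δ_2 - Δ_1) = -58
Clamped end conditions give two more equations: 2h_0·M_0 + h_0·M_1 = 6(Δ_0 - p'(0)) = -28 and h_2·M_2 + 2h_2·M_3 = 6(p'(8) - Δ_2) = 19.
Solving the tridiagonal system: M_0 = -2972/273, M_1 = 1132/91, M_2 = -989/91, M_3 = 2348/273.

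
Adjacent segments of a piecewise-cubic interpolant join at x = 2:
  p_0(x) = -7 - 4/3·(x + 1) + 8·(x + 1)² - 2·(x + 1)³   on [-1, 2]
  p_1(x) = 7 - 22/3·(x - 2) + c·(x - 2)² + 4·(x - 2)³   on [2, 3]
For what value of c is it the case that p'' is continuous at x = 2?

-10

p_0''(x) = 16 - 12·(x + 1), so p_0''(2) = -20. On the right, p_1''(2) = 2c, so c = -10.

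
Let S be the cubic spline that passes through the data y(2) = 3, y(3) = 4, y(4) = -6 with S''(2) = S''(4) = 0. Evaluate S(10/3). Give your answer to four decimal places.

1.6852

With M_i denoting the second derivative at x_i, h_i = 1, 1, and Δ_i = (y_(i+1) − y_i)/h_i = 1, -10:
  1·M_0 + 4·M_1 + 1·M_2 = 6(Δ_1 - Δ_0) = -66
Natural end conditions: M_0 = M_2 = 0.
Solving the tridiagonal system: M_0 = 0, M_1 = -33/2, M_2 = 0.
On [3, 4], S(t) = 4 - 9/2·(t - 3) - 33/4·(t - 3)² + 11/4·(t - 3)³.
With (t - 3) = 1/3: S(10/3) = 91/54.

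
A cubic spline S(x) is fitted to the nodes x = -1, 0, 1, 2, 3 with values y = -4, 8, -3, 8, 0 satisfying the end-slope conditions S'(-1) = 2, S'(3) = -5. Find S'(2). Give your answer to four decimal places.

Let M_i = S''(x_i). Step sizes h_i = 1, 1, 1, 1; slopes of the chords Δ_i = (y_(i+1) - y_i)/h_i = 12, -11, 11, -8.
  1·M_0 + 4·M_1 + 1·M_2 = 6(Δ_1 - Δ_0) = -138
  1·M_1 + 4·M_2 + 1·M_3 = 6(Δ_2 - Δ_1) = 132
  1·M_2 + 4·M_3 + 1·M_4 = 6(Δ_3 - Δ_2) = -114
Clamped end conditions give two more equations: 2h_0·M_0 + h_0·M_1 = 6(Δ_0 - S'(-1)) = 60 and h_3·M_3 + 2h_3·M_4 = 6(S'(3) - Δ_3) = 18.
Forward elimination and back-substitution give M_0 = 1763/28, M_1 = -923/14, M_2 = 251/4, M_3 = -743/14, M_4 = 995/28.
On [2, 3], S'(x) = b_3 + 2c_3·(x - 2) + 3d_3·(x - 2)² with b_3 = Δ_3 - h_3(2M_3 + M_4)/6 = 211/56, c_3 = M_3/2 = -743/28, d_3 = (M_4 - M_3)/(6h_3) = 827/56. So S'(2) = 211/56.

3.7679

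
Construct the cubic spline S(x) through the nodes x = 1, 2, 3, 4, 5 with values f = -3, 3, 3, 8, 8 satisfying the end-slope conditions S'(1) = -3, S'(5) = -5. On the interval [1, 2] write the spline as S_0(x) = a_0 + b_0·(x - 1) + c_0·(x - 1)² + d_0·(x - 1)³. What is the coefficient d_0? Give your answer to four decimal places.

Let M_i = S''(x_i). Step sizes h_i = 1, 1, 1, 1; slopes of the chords Δ_i = (y_(i+1) - y_i)/h_i = 6, 0, 5, 0.
  1·M_0 + 4·M_1 + 1·M_2 = 6(Δ_1 - Δ_0) = -36
  1·M_1 + 4·M_2 + 1·M_3 = 6(Δ_2 - Δ_1) = 30
  1·M_2 + 4·M_3 + 1·M_4 = 6(Δ_3 - Δ_2) = -30
Clamped end conditions give two more equations: 2h_0·M_0 + h_0·M_1 = 6(Δ_0 - S'(1)) = 54 and h_3·M_3 + 2h_3·M_4 = 6(S'(5) - Δ_3) = -30.
Solving the tridiagonal system: M_0 = 1069/28, M_1 = -313/14, M_2 = 61/4, M_3 = -121/14, M_4 = -299/28.
On [1, 2], with S_0(x) = a_0 + b_0·(x - 1) + c_0·(x - 1)² + d_0·(x - 1)³: c_0 = M_0/2 = 1069/56, d_0 = (M_1 - M_0)/(6h_0) = -565/56, b_0 = Δ_0 - h_0(2M_0 + M_1)/6 = -3.

-10.0893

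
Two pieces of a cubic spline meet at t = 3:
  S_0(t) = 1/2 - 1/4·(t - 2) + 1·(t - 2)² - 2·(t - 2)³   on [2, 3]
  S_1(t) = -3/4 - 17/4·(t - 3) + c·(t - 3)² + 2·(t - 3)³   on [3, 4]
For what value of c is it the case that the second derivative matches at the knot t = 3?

S_0''(t) = 2 - 12·(t - 2), so S_0''(3) = -10. On the right, S_1''(3) = 2c, so c = -5.

-5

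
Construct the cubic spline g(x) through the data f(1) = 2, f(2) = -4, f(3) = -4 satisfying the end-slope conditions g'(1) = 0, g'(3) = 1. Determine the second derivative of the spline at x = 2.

Put m_i = g'' at the i-th knot. Here h = (1, 1) and Δ = (-6, 0), so the interior equations h_(i-1)·m_(i-1) + 2(h_(i-1)+h_i)·m_i + h_i·m_(i+1) = 6(Δ_i − Δ_(i-1)) read
  1·m_0 + 4·m_1 + 1·m_2 = 6(Δ_1 - Δ_0) = 36
Clamped end conditions give two more equations: 2h_0·m_0 + h_0·m_1 = 6(Δ_0 - g'(1)) = -36 and h_1·m_1 + 2h_1·m_2 = 6(g'(3) - Δ_1) = 6.
Solving the tridiagonal system: m_0 = -53/2, m_1 = 17, m_2 = -11/2.

17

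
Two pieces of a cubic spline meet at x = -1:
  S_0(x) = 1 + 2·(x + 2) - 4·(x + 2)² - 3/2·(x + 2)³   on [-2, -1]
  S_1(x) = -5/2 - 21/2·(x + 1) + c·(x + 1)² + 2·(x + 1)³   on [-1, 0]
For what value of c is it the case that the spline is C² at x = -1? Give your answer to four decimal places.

-8.5000

S_0''(x) = -8 - 9·(x + 2), so S_0''(-1) = -17. On the right, S_1''(-1) = 2c, so c = -17/2.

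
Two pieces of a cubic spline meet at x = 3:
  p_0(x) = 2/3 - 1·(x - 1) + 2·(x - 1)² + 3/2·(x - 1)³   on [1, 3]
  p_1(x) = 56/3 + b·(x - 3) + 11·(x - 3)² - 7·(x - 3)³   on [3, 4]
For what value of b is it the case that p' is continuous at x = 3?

p_0'(x) = -1 + 4·(x - 1) + 9/2·(x - 1)², so p_0'(3) = 25. On the right, p_1'(3) = b, so b = 25.

25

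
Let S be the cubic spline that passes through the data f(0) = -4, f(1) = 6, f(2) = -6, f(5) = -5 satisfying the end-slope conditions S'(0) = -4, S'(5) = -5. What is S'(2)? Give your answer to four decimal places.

-13.8621

With M_i denoting the second derivative at x_i, h_i = 1, 1, 3, and Δ_i = (y_(i+1) − y_i)/h_i = 10, -12, 1/3:
  1·M_0 + 4·M_1 + 1·M_2 = 6(Δ_1 - Δ_0) = -132
  1·M_1 + 8·M_2 + 3·M_3 = 6(Δ_2 - Δ_1) = 74
Clamped end conditions give two more equations: 2h_0·M_0 + h_0·M_1 = 6(Δ_0 - S'(0)) = 84 and h_2·M_2 + 2h_2·M_3 = 6(S'(5) - Δ_2) = -32.
Forward elimination and back-substitution give M_0 = 2032/29, M_1 = -1628/29, M_2 = 652/29, M_3 = -1442/87.
On [2, 5], S'(x) = b_2 + 2c_2·(x - 2) + 3d_2·(x - 2)² with b_2 = Δ_2 - h_2(2M_2 + M_3)/6 = -402/29, c_2 = M_2/2 = 326/29, d_2 = (M_3 - M_2)/(6h_2) = -1699/783. So S'(2) = -402/29.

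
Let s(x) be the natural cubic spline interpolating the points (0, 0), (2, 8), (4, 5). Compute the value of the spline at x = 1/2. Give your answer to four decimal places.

Put m_i = s'' at the i-th knot. Here h = (2, 2) and Δ = (4, -3/2), so the interior equations h_(i-1)·m_(i-1) + 2(h_(i-1)+h_i)·m_i + h_i·m_(i+1) = 6(Δ_i − Δ_(i-1)) read
  2·m_0 + 8·m_1 + 2·m_2 = 6(Δ_1 - Δ_0) = -33
Natural end conditions: m_0 = m_2 = 0.
Forward elimination and back-substitution give m_0 = 0, m_1 = -33/8, m_2 = 0.
On [0, 2], s(x) = 0 + 43/8·x + 0·x² - 11/32·x³.
With x = 1/2: s(1/2) = 677/256.

2.6445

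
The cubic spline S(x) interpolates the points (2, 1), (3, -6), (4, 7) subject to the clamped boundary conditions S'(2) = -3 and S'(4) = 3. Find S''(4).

-57

Put σ_i = S'' at the i-th knot. Here h = (1, 1) and Δ = (-7, 13), so the interior equations h_(i-1)·σ_(i-1) + 2(h_(i-1)+h_i)·σ_i + h_i·σ_(i+1) = 6(Δ_i − Δ_(i-1)) read
  1·σ_0 + 4·σ_1 + 1·σ_2 = 6(Δ_1 - Δ_0) = 120
Clamped end conditions give two more equations: 2h_0·σ_0 + h_0·σ_1 = 6(Δ_0 - S'(2)) = -24 and h_1·σ_1 + 2h_1·σ_2 = 6(S'(4) - Δ_1) = -60.
Solving the tridiagonal system: σ_0 = -39, σ_1 = 54, σ_2 = -57.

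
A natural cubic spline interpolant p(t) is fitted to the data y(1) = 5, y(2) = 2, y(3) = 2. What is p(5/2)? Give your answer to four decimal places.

Write M_i for p''(x_i). With h_i = 1, 1 and divided differences Δ_i = -3, 0, the continuity of p' gives the tridiagonal system
  1·M_0 + 4·M_1 + 1·M_2 = 6(Δ_1 - Δ_0) = 18
Natural end conditions: M_0 = M_2 = 0.
Forward elimination and back-substitution give M_0 = 0, M_1 = 9/2, M_2 = 0.
On [2, 3], p(t) = 2 - 3/2·(t - 2) + 9/4·(t - 2)² - 3/4·(t - 2)³.
With (t - 2) = 1/2: p(5/2) = 55/32.

1.7188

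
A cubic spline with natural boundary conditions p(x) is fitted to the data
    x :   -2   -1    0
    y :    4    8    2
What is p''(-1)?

-15

Put σ_i = p'' at the i-th knot. Here h = (1, 1) and Δ = (4, -6), so the interior equations h_(i-1)·σ_(i-1) + 2(h_(i-1)+h_i)·σ_i + h_i·σ_(i+1) = 6(Δ_i − Δ_(i-1)) read
  1·σ_0 + 4·σ_1 + 1·σ_2 = 6(Δ_1 - Δ_0) = -60
Natural end conditions: σ_0 = σ_2 = 0.
Hence σ_0 = 0, σ_1 = -15, σ_2 = 0.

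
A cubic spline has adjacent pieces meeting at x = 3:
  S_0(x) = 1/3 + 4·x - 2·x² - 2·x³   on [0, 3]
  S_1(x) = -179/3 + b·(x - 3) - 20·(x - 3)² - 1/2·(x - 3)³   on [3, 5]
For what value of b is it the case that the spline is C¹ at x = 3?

S_0'(x) = 4 - 4·x - 6·x², so S_0'(3) = -62. On the right, S_1'(3) = b, so b = -62.

-62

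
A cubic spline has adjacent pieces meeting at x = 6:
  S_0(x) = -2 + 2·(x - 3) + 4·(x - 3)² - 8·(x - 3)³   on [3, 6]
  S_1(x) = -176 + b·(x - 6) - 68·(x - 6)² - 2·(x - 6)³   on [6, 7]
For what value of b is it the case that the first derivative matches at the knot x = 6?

S_0'(x) = 2 + 8·(x - 3) - 24·(x - 3)², so S_0'(6) = -190. On the right, S_1'(6) = b, so b = -190.

-190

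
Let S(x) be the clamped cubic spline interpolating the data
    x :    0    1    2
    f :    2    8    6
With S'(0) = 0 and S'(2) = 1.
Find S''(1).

Write σ_i for S''(x_i). With h_i = 1, 1 and divided differences Δ_i = 6, -2, the continuity of S' gives the tridiagonal system
  1·σ_0 + 4·σ_1 + 1·σ_2 = 6(Δ_1 - Δ_0) = -48
Clamped end conditions give two more equations: 2h_0·σ_0 + h_0·σ_1 = 6(Δ_0 - S'(0)) = 36 and h_1·σ_1 + 2h_1·σ_2 = 6(S'(2) - Δ_1) = 18.
Solving the tridiagonal system: σ_0 = 61/2, σ_1 = -25, σ_2 = 43/2.

-25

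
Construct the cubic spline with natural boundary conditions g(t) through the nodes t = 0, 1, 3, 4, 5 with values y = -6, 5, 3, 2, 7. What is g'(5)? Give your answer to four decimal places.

Write M_i for g''(x_i). With h_i = 1, 2, 1, 1 and divided differences Δ_i = 11, -1, -1, 5, the continuity of g' gives the tridiagonal system
  1·M_0 + 6·M_1 + 2·M_2 = 6(Δ_1 - Δ_0) = -72
  2·M_1 + 6·M_2 + 1·M_3 = 6(Δ_2 - Δ_1) = 0
  1·M_2 + 4·M_3 + 1·M_4 = 6(Δ_3 - Δ_2) = 36
Natural end conditions: M_0 = M_4 = 0.
Forward elimination and back-substitution give M_0 = 0, M_1 = -792/61, M_2 = 180/61, M_3 = 504/61, M_4 = 0.
On [4, 5], g'(t) = b_3 + 2c_3·(t - 4) + 3d_3·(t - 4)² with b_3 = Δ_3 - h_3(2M_3 + M_4)/6 = 137/61, c_3 = M_3/2 = 252/61, d_3 = (M_4 - M_3)/(6h_3) = -84/61. So g'(5) = 389/61.

6.3770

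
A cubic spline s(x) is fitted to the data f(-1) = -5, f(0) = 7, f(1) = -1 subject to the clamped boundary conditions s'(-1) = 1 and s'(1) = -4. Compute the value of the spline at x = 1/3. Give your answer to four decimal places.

5.7778

Let M_i = s''(x_i). Step sizes h_i = 1, 1; slopes of the chords Δ_i = (y_(i+1) - y_i)/h_i = 12, -8.
  1·M_0 + 4·M_1 + 1·M_2 = 6(Δ_1 - Δ_0) = -120
Clamped end conditions give two more equations: 2h_0·M_0 + h_0·M_1 = 6(Δ_0 - s'(-1)) = 66 and h_1·M_1 + 2h_1·M_2 = 6(s'(1) - Δ_1) = 24.
Hence M_0 = 121/2, M_1 = -55, M_2 = 79/2.
On [0, 1], s(x) = 7 + 15/4·x - 55/2·x² + 63/4·x³.
With x = 1/3: s(1/3) = 52/9.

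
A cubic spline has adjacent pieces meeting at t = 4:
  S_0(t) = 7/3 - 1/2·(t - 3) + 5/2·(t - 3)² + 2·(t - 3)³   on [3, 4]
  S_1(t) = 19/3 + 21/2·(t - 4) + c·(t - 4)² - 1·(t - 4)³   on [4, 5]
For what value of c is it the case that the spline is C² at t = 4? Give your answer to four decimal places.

S_0''(t) = 5 + 12·(t - 3), so S_0''(4) = 17. On the right, S_1''(4) = 2c, so c = 17/2.

8.5000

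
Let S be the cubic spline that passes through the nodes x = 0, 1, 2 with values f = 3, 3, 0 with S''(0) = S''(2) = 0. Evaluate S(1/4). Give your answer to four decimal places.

Put σ_i = S'' at the i-th knot. Here h = (1, 1) and Δ = (0, -3), so the interior equations h_(i-1)·σ_(i-1) + 2(h_(i-1)+h_i)·σ_i + h_i·σ_(i+1) = 6(Δ_i − Δ_(i-1)) read
  1·σ_0 + 4·σ_1 + 1·σ_2 = 6(Δ_1 - Δ_0) = -18
Natural end conditions: σ_0 = σ_2 = 0.
Hence σ_0 = 0, σ_1 = -9/2, σ_2 = 0.
On [0, 1], S(x) = 3 + 3/4·x + 0·x² - 3/4·x³.
With x = 1/4: S(1/4) = 813/256.

3.1758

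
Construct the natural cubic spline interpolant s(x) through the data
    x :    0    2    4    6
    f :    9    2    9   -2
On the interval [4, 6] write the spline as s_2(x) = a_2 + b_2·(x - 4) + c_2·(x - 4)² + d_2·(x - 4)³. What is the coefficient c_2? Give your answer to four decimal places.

-4.3000

Put M_i = s'' at the i-th knot. Here h = (2, 2, 2) and Δ = (-7/2, 7/2, -11/2), so the interior equations h_(i-1)·M_(i-1) + 2(h_(i-1)+h_i)·M_i + h_i·M_(i+1) = 6(Δ_i − Δ_(i-1)) read
  2·M_0 + 8·M_1 + 2·M_2 = 6(Δ_1 - Δ_0) = 42
  2·M_1 + 8·M_2 + 2·M_3 = 6(Δ_2 - Δ_1) = -54
Natural end conditions: M_0 = M_3 = 0.
Solving: M_0 = 0, M_1 = 37/5, M_2 = -43/5, M_3 = 0.
On [4, 6], with s_2(x) = a_2 + b_2·(x - 4) + c_2·(x - 4)² + d_2·(x - 4)³: c_2 = M_2/2 = -43/10, d_2 = (M_3 - M_2)/(6h_2) = 43/60, b_2 = Δ_2 - h_2(2M_2 + M_3)/6 = 7/30.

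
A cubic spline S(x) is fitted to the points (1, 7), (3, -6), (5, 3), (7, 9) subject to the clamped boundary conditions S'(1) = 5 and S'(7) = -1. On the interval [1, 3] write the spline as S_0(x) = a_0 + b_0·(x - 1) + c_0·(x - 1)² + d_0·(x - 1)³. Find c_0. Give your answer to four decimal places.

Write σ_i for S''(x_i). With h_i = 2, 2, 2 and divided differences Δ_i = -13/2, 9/2, 3, the continuity of S' gives the tridiagonal system
  2·σ_0 + 8·σ_1 + 2·σ_2 = 6(Δ_1 - Δ_0) = 66
  2·σ_1 + 8·σ_2 + 2·σ_3 = 6(Δ_2 - Δ_1) = -9
Clamped end conditions give two more equations: 2h_0·σ_0 + h_0·σ_1 = 6(Δ_0 - S'(1)) = -69 and h_2·σ_2 + 2h_2·σ_3 = 6(S'(7) - Δ_2) = -24.
Hence σ_0 = -25, σ_1 = 31/2, σ_2 = -4, σ_3 = -4.
On [1, 3], with S_0(x) = a_0 + b_0·(x - 1) + c_0·(x - 1)² + d_0·(x - 1)³: c_0 = σ_0/2 = -25/2, d_0 = (σ_1 - σ_0)/(6h_0) = 27/8, b_0 = Δ_0 - h_0(2σ_0 + σ_1)/6 = 5.

-12.5000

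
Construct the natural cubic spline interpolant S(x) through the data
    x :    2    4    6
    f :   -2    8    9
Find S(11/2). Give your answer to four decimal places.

Put m_i = S'' at the i-th knot. Here h = (2, 2) and Δ = (5, 1/2), so the interior equations h_(i-1)·m_(i-1) + 2(h_(i-1)+h_i)·m_i + h_i·m_(i+1) = 6(Δ_i − Δ_(i-1)) read
  2·m_0 + 8·m_1 + 2·m_2 = 6(Δ_1 - Δ_0) = -27
Natural end conditions: m_0 = m_2 = 0.
Hence m_0 = 0, m_1 = -27/8, m_2 = 0.
On [4, 6], S(x) = 8 + 11/4·(x - 4) - 27/16·(x - 4)² + 9/32·(x - 4)³.
With (x - 4) = 3/2: S(11/2) = 2375/256.

9.2773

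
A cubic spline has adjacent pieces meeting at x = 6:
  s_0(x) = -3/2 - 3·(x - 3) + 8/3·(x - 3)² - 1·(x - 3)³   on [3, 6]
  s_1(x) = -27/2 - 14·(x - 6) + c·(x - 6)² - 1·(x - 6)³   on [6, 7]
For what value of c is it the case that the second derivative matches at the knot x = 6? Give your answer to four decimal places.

s_0''(x) = 16/3 - 6·(x - 3), so s_0''(6) = -38/3. On the right, s_1''(6) = 2c, so c = -19/3.

-6.3333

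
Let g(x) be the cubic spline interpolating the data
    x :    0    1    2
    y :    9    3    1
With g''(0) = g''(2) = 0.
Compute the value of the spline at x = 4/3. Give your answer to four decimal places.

1.9630

Put m_i = g'' at the i-th knot. Here h = (1, 1) and Δ = (-6, -2), so the interior equations h_(i-1)·m_(i-1) + 2(h_(i-1)+h_i)·m_i + h_i·m_(i+1) = 6(Δ_i − Δ_(i-1)) read
  1·m_0 + 4·m_1 + 1·m_2 = 6(Δ_1 - Δ_0) = 24
Natural end conditions: m_0 = m_2 = 0.
Solving: m_0 = 0, m_1 = 6, m_2 = 0.
On [1, 2], g(x) = 3 - 4·(x - 1) + 3·(x - 1)² - 1·(x - 1)³.
With (x - 1) = 1/3: g(4/3) = 53/27.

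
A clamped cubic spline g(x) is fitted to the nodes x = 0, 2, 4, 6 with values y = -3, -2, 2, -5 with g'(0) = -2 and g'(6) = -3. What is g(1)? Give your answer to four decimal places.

Write M_i for g''(x_i). With h_i = 2, 2, 2 and divided differences Δ_i = 1/2, 2, -7/2, the continuity of g' gives the tridiagonal system
  2·M_0 + 8·M_1 + 2·M_2 = 6(Δ_1 - Δ_0) = 9
  2·M_1 + 8·M_2 + 2·M_3 = 6(Δ_2 - Δ_1) = -33
Clamped end conditions give two more equations: 2h_0·M_0 + h_0·M_1 = 6(Δ_0 - g'(0)) = 15 and h_2·M_2 + 2h_2·M_3 = 6(g'(6) - Δ_2) = 3.
Hence M_0 = 43/15, M_1 = 53/30, M_2 = -163/30, M_3 = 52/15.
On [0, 2], g(x) = -3 - 2·x + 43/30·x² - 11/120·x³.
With x = 1: g(1) = -439/120.

-3.6583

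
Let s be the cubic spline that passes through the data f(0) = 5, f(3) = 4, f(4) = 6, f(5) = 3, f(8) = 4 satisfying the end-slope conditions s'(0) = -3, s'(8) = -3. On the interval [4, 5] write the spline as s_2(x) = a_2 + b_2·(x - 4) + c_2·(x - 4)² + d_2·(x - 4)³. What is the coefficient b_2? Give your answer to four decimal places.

With σ_i denoting the second derivative at x_i, h_i = 3, 1, 1, 3, and Δ_i = (y_(i+1) − y_i)/h_i = -1/3, 2, -3, 1/3:
  3·σ_0 + 8·σ_1 + 1·σ_2 = 6(Δ_1 - Δ_0) = 14
  1·σ_1 + 4·σ_2 + 1·σ_3 = 6(Δ_2 - Δ_1) = -30
  1·σ_2 + 8·σ_3 + 3·σ_4 = 6(Δ_3 - Δ_2) = 20
Clamped end conditions give two more equations: 2h_0·σ_0 + h_0·σ_1 = 6(Δ_0 - s'(0)) = 16 and h_3·σ_3 + 2h_3·σ_4 = 6(s'(8) - Δ_3) = -20.
Solving: σ_0 = 457/312, σ_1 = 125/52, σ_2 = -77/8, σ_3 = 317/52, σ_4 = -1991/312.
On [4, 5], with s_2(x) = a_2 + b_2·(x - 4) + c_2·(x - 4)² + d_2·(x - 4)³: c_2 = σ_2/2 = -77/16, d_2 = (σ_3 - σ_2)/(6h_2) = 545/208, b_2 = Δ_2 - h_2(2σ_2 + σ_3)/6 = -21/26.

-0.8077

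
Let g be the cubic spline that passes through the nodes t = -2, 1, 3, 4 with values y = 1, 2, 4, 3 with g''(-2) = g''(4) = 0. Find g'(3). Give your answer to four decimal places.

-0.2381

Write σ_i for g''(x_i). With h_i = 3, 2, 1 and divided differences Δ_i = 1/3, 1, -1, the continuity of g' gives the tridiagonal system
  3·σ_0 + 10·σ_1 + 2·σ_2 = 6(Δ_1 - Δ_0) = 4
  2·σ_1 + 6·σ_2 + 1·σ_3 = 6(Δ_2 - Δ_1) = -12
Natural end conditions: σ_0 = σ_3 = 0.
Forward elimination and back-substitution give σ_0 = 0, σ_1 = 6/7, σ_2 = -16/7, σ_3 = 0.
On [3, 4], g'(t) = b_2 + 2c_2·(t - 3) + 3d_2·(t - 3)² with b_2 = Δ_2 - h_2(2σ_2 + σ_3)/6 = -5/21, c_2 = σ_2/2 = -8/7, d_2 = (σ_3 - σ_2)/(6h_2) = 8/21. So g'(3) = -5/21.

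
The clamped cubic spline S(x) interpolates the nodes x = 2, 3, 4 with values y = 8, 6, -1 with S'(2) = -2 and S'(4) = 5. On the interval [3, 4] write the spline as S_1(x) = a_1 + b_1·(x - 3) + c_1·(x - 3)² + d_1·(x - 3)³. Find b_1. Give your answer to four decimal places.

-7.5000

Put m_i = S'' at the i-th knot. Here h = (1, 1) and Δ = (-2, -7), so the interior equations h_(i-1)·m_(i-1) + 2(h_(i-1)+h_i)·m_i + h_i·m_(i+1) = 6(Δ_i − Δ_(i-1)) read
  1·m_0 + 4·m_1 + 1·m_2 = 6(Δ_1 - Δ_0) = -30
Clamped end conditions give two more equations: 2h_0·m_0 + h_0·m_1 = 6(Δ_0 - S'(2)) = 0 and h_1·m_1 + 2h_1·m_2 = 6(S'(4) - Δ_1) = 72.
Solving: m_0 = 11, m_1 = -22, m_2 = 47.
On [3, 4], with S_1(x) = a_1 + b_1·(x - 3) + c_1·(x - 3)² + d_1·(x - 3)³: c_1 = m_1/2 = -11, d_1 = (m_2 - m_1)/(6h_1) = 23/2, b_1 = Δ_1 - h_1(2m_1 + m_2)/6 = -15/2.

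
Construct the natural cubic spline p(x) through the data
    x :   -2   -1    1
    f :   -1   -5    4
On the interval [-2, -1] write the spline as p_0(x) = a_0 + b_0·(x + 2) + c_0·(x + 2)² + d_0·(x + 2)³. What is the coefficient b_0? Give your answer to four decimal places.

-5.4167

Let M_i = p''(x_i). Step sizes h_i = 1, 2; slopes of the chords Δ_i = (y_(i+1) - y_i)/h_i = -4, 9/2.
  1·M_0 + 6·M_1 + 2·M_2 = 6(Δ_1 - Δ_0) = 51
Natural end conditions: M_0 = M_2 = 0.
Solving the tridiagonal system: M_0 = 0, M_1 = 17/2, M_2 = 0.
On [-2, -1], with p_0(x) = a_0 + b_0·(x + 2) + c_0·(x + 2)² + d_0·(x + 2)³: c_0 = M_0/2 = 0, d_0 = (M_1 - M_0)/(6h_0) = 17/12, b_0 = Δ_0 - h_0(2M_0 + M_1)/6 = -65/12.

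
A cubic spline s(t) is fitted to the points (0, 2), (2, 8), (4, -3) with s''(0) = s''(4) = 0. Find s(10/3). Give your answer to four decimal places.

1.9259

Let m_i = s''(x_i). Step sizes h_i = 2, 2; slopes of the chords Δ_i = (y_(i+1) - y_i)/h_i = 3, -11/2.
  2·m_0 + 8·m_1 + 2·m_2 = 6(Δ_1 - Δ_0) = -51
Natural end conditions: m_0 = m_2 = 0.
Forward elimination and back-substitution give m_0 = 0, m_1 = -51/8, m_2 = 0.
On [2, 4], s(t) = 8 - 5/4·(t - 2) - 51/16·(t - 2)² + 17/32·(t - 2)³.
With (t - 2) = 4/3: s(10/3) = 52/27.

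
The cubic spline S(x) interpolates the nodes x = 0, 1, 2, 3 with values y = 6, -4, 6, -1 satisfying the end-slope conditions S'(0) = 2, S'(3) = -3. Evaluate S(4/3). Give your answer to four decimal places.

-1.8519

With σ_i denoting the second derivative at x_i, h_i = 1, 1, 1, and Δ_i = (y_(i+1) − y_i)/h_i = -10, 10, -7:
  1·σ_0 + 4·σ_1 + 1·σ_2 = 6(Δ_1 - Δ_0) = 120
  1·σ_1 + 4·σ_2 + 1·σ_3 = 6(Δ_2 - Δ_1) = -102
Clamped end conditions give two more equations: 2h_0·σ_0 + h_0·σ_1 = 6(Δ_0 - S'(0)) = -72 and h_2·σ_2 + 2h_2·σ_3 = 6(S'(3) - Δ_2) = 24.
Forward elimination and back-substitution give σ_0 = -196/3, σ_1 = 176/3, σ_2 = -148/3, σ_3 = 110/3.
On [1, 2], S(x) = -4 - 4/3·(x - 1) + 88/3·(x - 1)² - 18·(x - 1)³.
With (x - 1) = 1/3: S(4/3) = -50/27.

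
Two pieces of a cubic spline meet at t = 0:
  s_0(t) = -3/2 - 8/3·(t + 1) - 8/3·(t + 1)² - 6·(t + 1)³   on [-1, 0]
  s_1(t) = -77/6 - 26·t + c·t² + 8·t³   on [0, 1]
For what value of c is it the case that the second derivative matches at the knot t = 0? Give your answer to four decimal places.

-20.6667

s_0''(t) = -16/3 - 36·(t + 1), so s_0''(0) = -124/3. On the right, s_1''(0) = 2c, so c = -62/3.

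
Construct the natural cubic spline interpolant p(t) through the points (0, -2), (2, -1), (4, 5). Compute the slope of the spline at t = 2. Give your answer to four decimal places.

1.7500

Write m_i for p''(x_i). With h_i = 2, 2 and divided differences Δ_i = 1/2, 3, the continuity of p' gives the tridiagonal system
  2·m_0 + 8·m_1 + 2·m_2 = 6(Δ_1 - Δ_0) = 15
Natural end conditions: m_0 = m_2 = 0.
Hence m_0 = 0, m_1 = 15/8, m_2 = 0.
On [2, 4], p'(t) = b_1 + 2c_1·(t - 2) + 3d_1·(t - 2)² with b_1 = Δ_1 - h_1(2m_1 + m_2)/6 = 7/4, c_1 = m_1/2 = 15/16, d_1 = (m_2 - m_1)/(6h_1) = -5/32. So p'(2) = 7/4.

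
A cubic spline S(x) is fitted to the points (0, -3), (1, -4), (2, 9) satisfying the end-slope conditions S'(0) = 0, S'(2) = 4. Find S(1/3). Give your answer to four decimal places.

Put σ_i = S'' at the i-th knot. Here h = (1, 1) and Δ = (-1, 13), so the interior equations h_(i-1)·σ_(i-1) + 2(h_(i-1)+h_i)·σ_i + h_i·σ_(i+1) = 6(Δ_i − Δ_(i-1)) read
  1·σ_0 + 4·σ_1 + 1·σ_2 = 6(Δ_1 - Δ_0) = 84
Clamped end conditions give two more equations: 2h_0·σ_0 + h_0·σ_1 = 6(Δ_0 - S'(0)) = -6 and h_1·σ_1 + 2h_1·σ_2 = 6(S'(2) - Δ_1) = -54.
Solving: σ_0 = -22, σ_1 = 38, σ_2 = -46.
On [0, 1], S(x) = -3 + 0·x - 11·x² + 10·x³.
With x = 1/3: S(1/3) = -104/27.

-3.8519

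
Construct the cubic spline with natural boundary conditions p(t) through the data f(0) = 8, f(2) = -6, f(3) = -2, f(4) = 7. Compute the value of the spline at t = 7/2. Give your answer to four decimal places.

Let m_i = p''(x_i). Step sizes h_i = 2, 1, 1; slopes of the chords Δ_i = (y_(i+1) - y_i)/h_i = -7, 4, 9.
  2·m_0 + 6·m_1 + 1·m_2 = 6(Δ_1 - Δ_0) = 66
  1·m_1 + 4·m_2 + 1·m_3 = 6(Δ_2 - Δ_1) = 30
Natural end conditions: m_0 = m_3 = 0.
Hence m_0 = 0, m_1 = 234/23, m_2 = 114/23, m_3 = 0.
On [3, 4], p(t) = -2 + 169/23·(t - 3) + 57/23·(t - 3)² - 19/23·(t - 3)³.
With (t - 3) = 1/2: p(7/2) = 403/184.

2.1902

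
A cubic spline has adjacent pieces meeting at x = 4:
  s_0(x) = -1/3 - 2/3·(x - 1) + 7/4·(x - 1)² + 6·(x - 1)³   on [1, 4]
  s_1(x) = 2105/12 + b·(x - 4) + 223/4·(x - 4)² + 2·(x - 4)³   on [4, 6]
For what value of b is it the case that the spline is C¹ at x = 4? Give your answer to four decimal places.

171.8333

s_0'(x) = -2/3 + 7/2·(x - 1) + 18·(x - 1)², so s_0'(4) = 1031/6. On the right, s_1'(4) = b, so b = 1031/6.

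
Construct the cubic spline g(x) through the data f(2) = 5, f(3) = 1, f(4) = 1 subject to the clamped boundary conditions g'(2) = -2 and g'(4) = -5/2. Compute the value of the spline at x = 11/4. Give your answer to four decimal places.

1.7949

Put m_i = g'' at the i-th knot. Here h = (1, 1) and Δ = (-4, 0), so the interior equations h_(i-1)·m_(i-1) + 2(h_(i-1)+h_i)·m_i + h_i·m_(i+1) = 6(Δ_i − Δ_(i-1)) read
  1·m_0 + 4·m_1 + 1·m_2 = 6(Δ_1 - Δ_0) = 24
Clamped end conditions give two more equations: 2h_0·m_0 + h_0·m_1 = 6(Δ_0 - g'(2)) = -12 and h_1·m_1 + 2h_1·m_2 = 6(g'(4) - Δ_1) = -15.
Solving the tridiagonal system: m_0 = -49/4, m_1 = 25/2, m_2 = -55/4.
On [2, 3], g(x) = 5 - 2·(x - 2) - 49/8·(x - 2)² + 33/8·(x - 2)³.
With (x - 2) = 3/4: g(11/4) = 919/512.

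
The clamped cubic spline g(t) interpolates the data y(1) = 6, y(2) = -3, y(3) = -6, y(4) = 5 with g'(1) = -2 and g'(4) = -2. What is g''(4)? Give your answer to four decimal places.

-55.6000

With m_i denoting the second derivative at x_i, h_i = 1, 1, 1, and Δ_i = (y_(i+1) − y_i)/h_i = -9, -3, 11:
  1·m_0 + 4·m_1 + 1·m_2 = 6(Δ_1 - Δ_0) = 36
  1·m_1 + 4·m_2 + 1·m_3 = 6(Δ_2 - Δ_1) = 84
Clamped end conditions give two more equations: 2h_0·m_0 + h_0·m_1 = 6(Δ_0 - g'(1)) = -42 and h_2·m_2 + 2h_2·m_3 = 6(g'(4) - Δ_2) = -78.
Solving the tridiagonal system: m_0 = -122/5, m_1 = 34/5, m_2 = 166/5, m_3 = -278/5.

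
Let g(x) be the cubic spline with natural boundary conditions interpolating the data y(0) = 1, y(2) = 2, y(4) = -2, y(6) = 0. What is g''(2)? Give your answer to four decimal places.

-2.6000

Write σ_i for g''(x_i). With h_i = 2, 2, 2 and divided differences Δ_i = 1/2, -2, 1, the continuity of g' gives the tridiagonal system
  2·σ_0 + 8·σ_1 + 2·σ_2 = 6(Δ_1 - Δ_0) = -15
  2·σ_1 + 8·σ_2 + 2·σ_3 = 6(Δ_2 - Δ_1) = 18
Natural end conditions: σ_0 = σ_3 = 0.
Forward elimination and back-substitution give σ_0 = 0, σ_1 = -13/5, σ_2 = 29/10, σ_3 = 0.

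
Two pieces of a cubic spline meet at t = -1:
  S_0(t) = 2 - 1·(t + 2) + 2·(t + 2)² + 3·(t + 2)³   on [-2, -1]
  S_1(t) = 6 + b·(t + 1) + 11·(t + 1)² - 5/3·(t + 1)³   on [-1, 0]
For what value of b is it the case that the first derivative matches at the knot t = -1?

12

S_0'(t) = -1 + 4·(t + 2) + 9·(t + 2)², so S_0'(-1) = 12. On the right, S_1'(-1) = b, so b = 12.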